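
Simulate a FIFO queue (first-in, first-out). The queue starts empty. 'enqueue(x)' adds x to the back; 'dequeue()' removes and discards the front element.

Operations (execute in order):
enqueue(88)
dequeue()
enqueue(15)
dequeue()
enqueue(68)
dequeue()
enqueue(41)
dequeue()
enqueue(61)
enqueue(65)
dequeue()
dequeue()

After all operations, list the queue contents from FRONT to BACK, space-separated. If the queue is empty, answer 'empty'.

enqueue(88): [88]
dequeue(): []
enqueue(15): [15]
dequeue(): []
enqueue(68): [68]
dequeue(): []
enqueue(41): [41]
dequeue(): []
enqueue(61): [61]
enqueue(65): [61, 65]
dequeue(): [65]
dequeue(): []

Answer: empty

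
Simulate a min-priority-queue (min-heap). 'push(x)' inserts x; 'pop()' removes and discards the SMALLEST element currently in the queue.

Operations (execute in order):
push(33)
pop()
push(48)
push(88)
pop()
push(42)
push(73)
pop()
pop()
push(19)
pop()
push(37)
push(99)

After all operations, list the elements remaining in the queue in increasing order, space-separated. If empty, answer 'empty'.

Answer: 37 88 99

Derivation:
push(33): heap contents = [33]
pop() → 33: heap contents = []
push(48): heap contents = [48]
push(88): heap contents = [48, 88]
pop() → 48: heap contents = [88]
push(42): heap contents = [42, 88]
push(73): heap contents = [42, 73, 88]
pop() → 42: heap contents = [73, 88]
pop() → 73: heap contents = [88]
push(19): heap contents = [19, 88]
pop() → 19: heap contents = [88]
push(37): heap contents = [37, 88]
push(99): heap contents = [37, 88, 99]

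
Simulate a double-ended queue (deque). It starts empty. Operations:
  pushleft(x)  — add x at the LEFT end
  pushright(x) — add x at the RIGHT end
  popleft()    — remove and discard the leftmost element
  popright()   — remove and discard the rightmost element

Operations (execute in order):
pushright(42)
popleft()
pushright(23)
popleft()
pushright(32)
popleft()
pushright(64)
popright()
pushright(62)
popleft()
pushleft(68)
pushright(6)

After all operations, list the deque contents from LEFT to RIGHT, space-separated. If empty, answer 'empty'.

Answer: 68 6

Derivation:
pushright(42): [42]
popleft(): []
pushright(23): [23]
popleft(): []
pushright(32): [32]
popleft(): []
pushright(64): [64]
popright(): []
pushright(62): [62]
popleft(): []
pushleft(68): [68]
pushright(6): [68, 6]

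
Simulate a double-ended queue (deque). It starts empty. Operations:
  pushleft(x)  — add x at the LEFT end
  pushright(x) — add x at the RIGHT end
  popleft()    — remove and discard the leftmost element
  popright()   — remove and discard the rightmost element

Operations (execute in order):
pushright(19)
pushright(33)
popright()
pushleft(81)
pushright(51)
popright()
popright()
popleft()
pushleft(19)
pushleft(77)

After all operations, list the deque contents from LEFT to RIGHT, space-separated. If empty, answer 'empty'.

Answer: 77 19

Derivation:
pushright(19): [19]
pushright(33): [19, 33]
popright(): [19]
pushleft(81): [81, 19]
pushright(51): [81, 19, 51]
popright(): [81, 19]
popright(): [81]
popleft(): []
pushleft(19): [19]
pushleft(77): [77, 19]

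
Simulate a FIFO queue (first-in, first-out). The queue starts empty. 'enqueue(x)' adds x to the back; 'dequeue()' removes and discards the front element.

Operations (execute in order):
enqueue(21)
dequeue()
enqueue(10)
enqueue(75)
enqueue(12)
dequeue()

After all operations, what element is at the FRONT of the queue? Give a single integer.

enqueue(21): queue = [21]
dequeue(): queue = []
enqueue(10): queue = [10]
enqueue(75): queue = [10, 75]
enqueue(12): queue = [10, 75, 12]
dequeue(): queue = [75, 12]

Answer: 75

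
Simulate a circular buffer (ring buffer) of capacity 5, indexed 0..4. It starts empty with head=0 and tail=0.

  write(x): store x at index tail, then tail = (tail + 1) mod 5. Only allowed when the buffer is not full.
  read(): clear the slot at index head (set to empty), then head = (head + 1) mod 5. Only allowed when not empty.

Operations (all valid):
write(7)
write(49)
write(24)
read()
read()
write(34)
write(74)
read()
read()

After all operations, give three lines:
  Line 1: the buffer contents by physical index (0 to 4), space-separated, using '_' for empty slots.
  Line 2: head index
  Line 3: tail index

Answer: _ _ _ _ 74
4
0

Derivation:
write(7): buf=[7 _ _ _ _], head=0, tail=1, size=1
write(49): buf=[7 49 _ _ _], head=0, tail=2, size=2
write(24): buf=[7 49 24 _ _], head=0, tail=3, size=3
read(): buf=[_ 49 24 _ _], head=1, tail=3, size=2
read(): buf=[_ _ 24 _ _], head=2, tail=3, size=1
write(34): buf=[_ _ 24 34 _], head=2, tail=4, size=2
write(74): buf=[_ _ 24 34 74], head=2, tail=0, size=3
read(): buf=[_ _ _ 34 74], head=3, tail=0, size=2
read(): buf=[_ _ _ _ 74], head=4, tail=0, size=1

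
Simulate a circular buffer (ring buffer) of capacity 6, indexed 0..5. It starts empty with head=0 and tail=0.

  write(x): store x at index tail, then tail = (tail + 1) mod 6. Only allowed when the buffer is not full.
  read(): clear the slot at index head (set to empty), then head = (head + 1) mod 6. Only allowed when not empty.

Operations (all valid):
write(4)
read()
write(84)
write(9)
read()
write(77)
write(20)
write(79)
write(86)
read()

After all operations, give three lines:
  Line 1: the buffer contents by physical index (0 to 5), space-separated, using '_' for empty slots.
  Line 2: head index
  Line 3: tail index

Answer: 86 _ _ 77 20 79
3
1

Derivation:
write(4): buf=[4 _ _ _ _ _], head=0, tail=1, size=1
read(): buf=[_ _ _ _ _ _], head=1, tail=1, size=0
write(84): buf=[_ 84 _ _ _ _], head=1, tail=2, size=1
write(9): buf=[_ 84 9 _ _ _], head=1, tail=3, size=2
read(): buf=[_ _ 9 _ _ _], head=2, tail=3, size=1
write(77): buf=[_ _ 9 77 _ _], head=2, tail=4, size=2
write(20): buf=[_ _ 9 77 20 _], head=2, tail=5, size=3
write(79): buf=[_ _ 9 77 20 79], head=2, tail=0, size=4
write(86): buf=[86 _ 9 77 20 79], head=2, tail=1, size=5
read(): buf=[86 _ _ 77 20 79], head=3, tail=1, size=4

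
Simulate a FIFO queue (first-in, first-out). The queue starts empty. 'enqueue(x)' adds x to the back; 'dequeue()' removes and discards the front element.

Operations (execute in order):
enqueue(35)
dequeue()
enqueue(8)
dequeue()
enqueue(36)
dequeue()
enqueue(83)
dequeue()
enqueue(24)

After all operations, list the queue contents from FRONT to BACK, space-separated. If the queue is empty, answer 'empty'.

Answer: 24

Derivation:
enqueue(35): [35]
dequeue(): []
enqueue(8): [8]
dequeue(): []
enqueue(36): [36]
dequeue(): []
enqueue(83): [83]
dequeue(): []
enqueue(24): [24]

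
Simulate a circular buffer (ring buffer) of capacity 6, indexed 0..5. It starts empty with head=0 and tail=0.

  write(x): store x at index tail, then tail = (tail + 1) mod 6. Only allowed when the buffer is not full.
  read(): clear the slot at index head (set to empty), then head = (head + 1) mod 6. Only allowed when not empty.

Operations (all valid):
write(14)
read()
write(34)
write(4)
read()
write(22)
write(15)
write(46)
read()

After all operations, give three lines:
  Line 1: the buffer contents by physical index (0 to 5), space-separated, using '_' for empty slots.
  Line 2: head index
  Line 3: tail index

write(14): buf=[14 _ _ _ _ _], head=0, tail=1, size=1
read(): buf=[_ _ _ _ _ _], head=1, tail=1, size=0
write(34): buf=[_ 34 _ _ _ _], head=1, tail=2, size=1
write(4): buf=[_ 34 4 _ _ _], head=1, tail=3, size=2
read(): buf=[_ _ 4 _ _ _], head=2, tail=3, size=1
write(22): buf=[_ _ 4 22 _ _], head=2, tail=4, size=2
write(15): buf=[_ _ 4 22 15 _], head=2, tail=5, size=3
write(46): buf=[_ _ 4 22 15 46], head=2, tail=0, size=4
read(): buf=[_ _ _ 22 15 46], head=3, tail=0, size=3

Answer: _ _ _ 22 15 46
3
0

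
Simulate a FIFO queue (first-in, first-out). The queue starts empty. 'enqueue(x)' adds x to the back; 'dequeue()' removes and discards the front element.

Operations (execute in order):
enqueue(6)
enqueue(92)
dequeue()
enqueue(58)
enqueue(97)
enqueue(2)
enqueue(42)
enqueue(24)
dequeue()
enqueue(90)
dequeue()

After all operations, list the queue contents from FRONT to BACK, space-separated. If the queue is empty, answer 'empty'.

Answer: 97 2 42 24 90

Derivation:
enqueue(6): [6]
enqueue(92): [6, 92]
dequeue(): [92]
enqueue(58): [92, 58]
enqueue(97): [92, 58, 97]
enqueue(2): [92, 58, 97, 2]
enqueue(42): [92, 58, 97, 2, 42]
enqueue(24): [92, 58, 97, 2, 42, 24]
dequeue(): [58, 97, 2, 42, 24]
enqueue(90): [58, 97, 2, 42, 24, 90]
dequeue(): [97, 2, 42, 24, 90]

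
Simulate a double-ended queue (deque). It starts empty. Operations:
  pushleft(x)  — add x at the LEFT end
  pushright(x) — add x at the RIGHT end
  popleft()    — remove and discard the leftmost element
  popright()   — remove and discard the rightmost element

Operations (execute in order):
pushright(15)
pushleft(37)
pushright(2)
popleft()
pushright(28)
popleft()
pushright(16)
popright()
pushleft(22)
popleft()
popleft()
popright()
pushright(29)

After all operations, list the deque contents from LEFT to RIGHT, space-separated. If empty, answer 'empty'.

pushright(15): [15]
pushleft(37): [37, 15]
pushright(2): [37, 15, 2]
popleft(): [15, 2]
pushright(28): [15, 2, 28]
popleft(): [2, 28]
pushright(16): [2, 28, 16]
popright(): [2, 28]
pushleft(22): [22, 2, 28]
popleft(): [2, 28]
popleft(): [28]
popright(): []
pushright(29): [29]

Answer: 29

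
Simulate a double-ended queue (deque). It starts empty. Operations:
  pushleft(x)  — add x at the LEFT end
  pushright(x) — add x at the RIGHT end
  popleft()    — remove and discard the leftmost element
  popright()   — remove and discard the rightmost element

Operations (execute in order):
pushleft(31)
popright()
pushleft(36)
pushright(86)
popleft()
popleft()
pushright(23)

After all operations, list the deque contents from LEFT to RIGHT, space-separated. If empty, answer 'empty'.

pushleft(31): [31]
popright(): []
pushleft(36): [36]
pushright(86): [36, 86]
popleft(): [86]
popleft(): []
pushright(23): [23]

Answer: 23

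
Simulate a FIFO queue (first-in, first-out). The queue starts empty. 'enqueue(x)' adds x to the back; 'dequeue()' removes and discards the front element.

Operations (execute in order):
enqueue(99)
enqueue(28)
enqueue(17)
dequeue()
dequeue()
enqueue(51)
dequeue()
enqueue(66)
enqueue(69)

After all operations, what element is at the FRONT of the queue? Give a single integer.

enqueue(99): queue = [99]
enqueue(28): queue = [99, 28]
enqueue(17): queue = [99, 28, 17]
dequeue(): queue = [28, 17]
dequeue(): queue = [17]
enqueue(51): queue = [17, 51]
dequeue(): queue = [51]
enqueue(66): queue = [51, 66]
enqueue(69): queue = [51, 66, 69]

Answer: 51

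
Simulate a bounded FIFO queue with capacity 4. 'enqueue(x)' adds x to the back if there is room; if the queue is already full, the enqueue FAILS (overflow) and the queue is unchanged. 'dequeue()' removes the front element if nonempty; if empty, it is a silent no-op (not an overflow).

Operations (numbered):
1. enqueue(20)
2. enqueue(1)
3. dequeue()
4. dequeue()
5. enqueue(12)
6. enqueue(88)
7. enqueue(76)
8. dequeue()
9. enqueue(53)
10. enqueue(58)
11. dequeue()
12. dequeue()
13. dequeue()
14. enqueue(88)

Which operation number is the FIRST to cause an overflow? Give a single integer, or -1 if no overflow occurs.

Answer: -1

Derivation:
1. enqueue(20): size=1
2. enqueue(1): size=2
3. dequeue(): size=1
4. dequeue(): size=0
5. enqueue(12): size=1
6. enqueue(88): size=2
7. enqueue(76): size=3
8. dequeue(): size=2
9. enqueue(53): size=3
10. enqueue(58): size=4
11. dequeue(): size=3
12. dequeue(): size=2
13. dequeue(): size=1
14. enqueue(88): size=2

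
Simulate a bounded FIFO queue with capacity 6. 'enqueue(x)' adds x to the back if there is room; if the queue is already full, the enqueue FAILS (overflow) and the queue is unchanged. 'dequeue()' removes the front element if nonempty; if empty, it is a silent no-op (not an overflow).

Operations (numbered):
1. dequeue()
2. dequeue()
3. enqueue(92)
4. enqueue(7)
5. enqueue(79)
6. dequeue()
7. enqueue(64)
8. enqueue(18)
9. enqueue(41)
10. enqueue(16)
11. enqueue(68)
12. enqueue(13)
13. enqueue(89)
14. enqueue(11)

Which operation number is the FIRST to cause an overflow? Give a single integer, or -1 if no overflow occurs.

Answer: 11

Derivation:
1. dequeue(): empty, no-op, size=0
2. dequeue(): empty, no-op, size=0
3. enqueue(92): size=1
4. enqueue(7): size=2
5. enqueue(79): size=3
6. dequeue(): size=2
7. enqueue(64): size=3
8. enqueue(18): size=4
9. enqueue(41): size=5
10. enqueue(16): size=6
11. enqueue(68): size=6=cap → OVERFLOW (fail)
12. enqueue(13): size=6=cap → OVERFLOW (fail)
13. enqueue(89): size=6=cap → OVERFLOW (fail)
14. enqueue(11): size=6=cap → OVERFLOW (fail)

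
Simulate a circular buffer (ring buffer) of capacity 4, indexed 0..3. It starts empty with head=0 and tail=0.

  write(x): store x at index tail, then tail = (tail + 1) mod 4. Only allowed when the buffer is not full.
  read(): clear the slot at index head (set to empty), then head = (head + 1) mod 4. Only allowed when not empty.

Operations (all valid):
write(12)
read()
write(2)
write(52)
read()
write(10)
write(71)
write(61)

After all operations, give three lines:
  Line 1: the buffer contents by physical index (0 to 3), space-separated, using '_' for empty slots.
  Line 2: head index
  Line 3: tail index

write(12): buf=[12 _ _ _], head=0, tail=1, size=1
read(): buf=[_ _ _ _], head=1, tail=1, size=0
write(2): buf=[_ 2 _ _], head=1, tail=2, size=1
write(52): buf=[_ 2 52 _], head=1, tail=3, size=2
read(): buf=[_ _ 52 _], head=2, tail=3, size=1
write(10): buf=[_ _ 52 10], head=2, tail=0, size=2
write(71): buf=[71 _ 52 10], head=2, tail=1, size=3
write(61): buf=[71 61 52 10], head=2, tail=2, size=4

Answer: 71 61 52 10
2
2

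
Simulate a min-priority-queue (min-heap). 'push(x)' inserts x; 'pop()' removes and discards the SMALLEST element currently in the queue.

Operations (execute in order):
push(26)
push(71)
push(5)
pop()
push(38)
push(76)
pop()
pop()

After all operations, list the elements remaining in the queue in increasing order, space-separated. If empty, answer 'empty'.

Answer: 71 76

Derivation:
push(26): heap contents = [26]
push(71): heap contents = [26, 71]
push(5): heap contents = [5, 26, 71]
pop() → 5: heap contents = [26, 71]
push(38): heap contents = [26, 38, 71]
push(76): heap contents = [26, 38, 71, 76]
pop() → 26: heap contents = [38, 71, 76]
pop() → 38: heap contents = [71, 76]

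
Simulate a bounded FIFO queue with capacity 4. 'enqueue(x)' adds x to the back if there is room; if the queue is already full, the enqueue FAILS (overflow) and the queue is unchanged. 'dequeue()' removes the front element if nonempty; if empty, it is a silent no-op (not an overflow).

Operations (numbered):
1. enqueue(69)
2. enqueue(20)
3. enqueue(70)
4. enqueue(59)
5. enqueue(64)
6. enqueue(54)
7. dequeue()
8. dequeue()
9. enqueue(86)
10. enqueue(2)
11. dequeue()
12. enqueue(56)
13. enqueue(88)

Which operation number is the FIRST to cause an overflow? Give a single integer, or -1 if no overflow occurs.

1. enqueue(69): size=1
2. enqueue(20): size=2
3. enqueue(70): size=3
4. enqueue(59): size=4
5. enqueue(64): size=4=cap → OVERFLOW (fail)
6. enqueue(54): size=4=cap → OVERFLOW (fail)
7. dequeue(): size=3
8. dequeue(): size=2
9. enqueue(86): size=3
10. enqueue(2): size=4
11. dequeue(): size=3
12. enqueue(56): size=4
13. enqueue(88): size=4=cap → OVERFLOW (fail)

Answer: 5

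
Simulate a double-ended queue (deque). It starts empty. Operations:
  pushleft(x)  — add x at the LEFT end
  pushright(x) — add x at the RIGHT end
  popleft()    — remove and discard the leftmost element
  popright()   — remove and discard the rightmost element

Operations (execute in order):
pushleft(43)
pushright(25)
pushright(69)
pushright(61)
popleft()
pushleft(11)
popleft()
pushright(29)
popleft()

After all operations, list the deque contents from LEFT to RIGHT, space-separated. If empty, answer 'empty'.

Answer: 69 61 29

Derivation:
pushleft(43): [43]
pushright(25): [43, 25]
pushright(69): [43, 25, 69]
pushright(61): [43, 25, 69, 61]
popleft(): [25, 69, 61]
pushleft(11): [11, 25, 69, 61]
popleft(): [25, 69, 61]
pushright(29): [25, 69, 61, 29]
popleft(): [69, 61, 29]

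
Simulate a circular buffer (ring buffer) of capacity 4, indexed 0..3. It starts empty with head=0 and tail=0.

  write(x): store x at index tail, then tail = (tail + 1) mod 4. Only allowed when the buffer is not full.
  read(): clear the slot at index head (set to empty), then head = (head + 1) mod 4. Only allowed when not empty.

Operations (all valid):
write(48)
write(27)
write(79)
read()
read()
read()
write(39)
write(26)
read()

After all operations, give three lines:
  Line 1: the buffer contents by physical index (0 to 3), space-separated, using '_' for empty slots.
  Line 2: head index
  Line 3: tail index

Answer: 26 _ _ _
0
1

Derivation:
write(48): buf=[48 _ _ _], head=0, tail=1, size=1
write(27): buf=[48 27 _ _], head=0, tail=2, size=2
write(79): buf=[48 27 79 _], head=0, tail=3, size=3
read(): buf=[_ 27 79 _], head=1, tail=3, size=2
read(): buf=[_ _ 79 _], head=2, tail=3, size=1
read(): buf=[_ _ _ _], head=3, tail=3, size=0
write(39): buf=[_ _ _ 39], head=3, tail=0, size=1
write(26): buf=[26 _ _ 39], head=3, tail=1, size=2
read(): buf=[26 _ _ _], head=0, tail=1, size=1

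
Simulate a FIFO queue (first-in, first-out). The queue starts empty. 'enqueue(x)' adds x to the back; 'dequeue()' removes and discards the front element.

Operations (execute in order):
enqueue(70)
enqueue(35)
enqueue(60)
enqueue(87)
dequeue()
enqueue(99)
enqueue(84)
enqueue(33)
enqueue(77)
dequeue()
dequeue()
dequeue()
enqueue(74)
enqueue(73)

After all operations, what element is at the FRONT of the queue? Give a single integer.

enqueue(70): queue = [70]
enqueue(35): queue = [70, 35]
enqueue(60): queue = [70, 35, 60]
enqueue(87): queue = [70, 35, 60, 87]
dequeue(): queue = [35, 60, 87]
enqueue(99): queue = [35, 60, 87, 99]
enqueue(84): queue = [35, 60, 87, 99, 84]
enqueue(33): queue = [35, 60, 87, 99, 84, 33]
enqueue(77): queue = [35, 60, 87, 99, 84, 33, 77]
dequeue(): queue = [60, 87, 99, 84, 33, 77]
dequeue(): queue = [87, 99, 84, 33, 77]
dequeue(): queue = [99, 84, 33, 77]
enqueue(74): queue = [99, 84, 33, 77, 74]
enqueue(73): queue = [99, 84, 33, 77, 74, 73]

Answer: 99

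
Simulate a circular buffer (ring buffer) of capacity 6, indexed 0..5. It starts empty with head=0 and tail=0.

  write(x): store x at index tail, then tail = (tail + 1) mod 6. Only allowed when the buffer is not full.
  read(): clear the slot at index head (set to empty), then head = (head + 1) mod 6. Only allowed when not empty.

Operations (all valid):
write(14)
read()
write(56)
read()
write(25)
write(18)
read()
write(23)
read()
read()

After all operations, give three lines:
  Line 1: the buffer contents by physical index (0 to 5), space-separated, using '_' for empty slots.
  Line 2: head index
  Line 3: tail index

Answer: _ _ _ _ _ _
5
5

Derivation:
write(14): buf=[14 _ _ _ _ _], head=0, tail=1, size=1
read(): buf=[_ _ _ _ _ _], head=1, tail=1, size=0
write(56): buf=[_ 56 _ _ _ _], head=1, tail=2, size=1
read(): buf=[_ _ _ _ _ _], head=2, tail=2, size=0
write(25): buf=[_ _ 25 _ _ _], head=2, tail=3, size=1
write(18): buf=[_ _ 25 18 _ _], head=2, tail=4, size=2
read(): buf=[_ _ _ 18 _ _], head=3, tail=4, size=1
write(23): buf=[_ _ _ 18 23 _], head=3, tail=5, size=2
read(): buf=[_ _ _ _ 23 _], head=4, tail=5, size=1
read(): buf=[_ _ _ _ _ _], head=5, tail=5, size=0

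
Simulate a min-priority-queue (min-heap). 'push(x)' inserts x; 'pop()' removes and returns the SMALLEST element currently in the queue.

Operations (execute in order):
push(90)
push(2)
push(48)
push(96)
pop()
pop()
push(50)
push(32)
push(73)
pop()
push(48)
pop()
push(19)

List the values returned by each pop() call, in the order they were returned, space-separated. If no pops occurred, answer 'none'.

Answer: 2 48 32 48

Derivation:
push(90): heap contents = [90]
push(2): heap contents = [2, 90]
push(48): heap contents = [2, 48, 90]
push(96): heap contents = [2, 48, 90, 96]
pop() → 2: heap contents = [48, 90, 96]
pop() → 48: heap contents = [90, 96]
push(50): heap contents = [50, 90, 96]
push(32): heap contents = [32, 50, 90, 96]
push(73): heap contents = [32, 50, 73, 90, 96]
pop() → 32: heap contents = [50, 73, 90, 96]
push(48): heap contents = [48, 50, 73, 90, 96]
pop() → 48: heap contents = [50, 73, 90, 96]
push(19): heap contents = [19, 50, 73, 90, 96]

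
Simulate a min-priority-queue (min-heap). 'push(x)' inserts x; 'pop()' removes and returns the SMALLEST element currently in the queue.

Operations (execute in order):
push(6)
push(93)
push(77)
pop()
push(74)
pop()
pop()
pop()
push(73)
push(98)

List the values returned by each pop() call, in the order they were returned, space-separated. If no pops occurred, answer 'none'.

Answer: 6 74 77 93

Derivation:
push(6): heap contents = [6]
push(93): heap contents = [6, 93]
push(77): heap contents = [6, 77, 93]
pop() → 6: heap contents = [77, 93]
push(74): heap contents = [74, 77, 93]
pop() → 74: heap contents = [77, 93]
pop() → 77: heap contents = [93]
pop() → 93: heap contents = []
push(73): heap contents = [73]
push(98): heap contents = [73, 98]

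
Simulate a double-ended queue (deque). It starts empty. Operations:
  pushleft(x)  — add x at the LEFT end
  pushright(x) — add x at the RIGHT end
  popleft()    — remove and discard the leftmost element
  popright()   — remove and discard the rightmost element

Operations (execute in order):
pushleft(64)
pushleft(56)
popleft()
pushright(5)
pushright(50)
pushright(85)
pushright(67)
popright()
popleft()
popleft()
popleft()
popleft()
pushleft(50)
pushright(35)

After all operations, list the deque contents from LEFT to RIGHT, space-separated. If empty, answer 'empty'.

Answer: 50 35

Derivation:
pushleft(64): [64]
pushleft(56): [56, 64]
popleft(): [64]
pushright(5): [64, 5]
pushright(50): [64, 5, 50]
pushright(85): [64, 5, 50, 85]
pushright(67): [64, 5, 50, 85, 67]
popright(): [64, 5, 50, 85]
popleft(): [5, 50, 85]
popleft(): [50, 85]
popleft(): [85]
popleft(): []
pushleft(50): [50]
pushright(35): [50, 35]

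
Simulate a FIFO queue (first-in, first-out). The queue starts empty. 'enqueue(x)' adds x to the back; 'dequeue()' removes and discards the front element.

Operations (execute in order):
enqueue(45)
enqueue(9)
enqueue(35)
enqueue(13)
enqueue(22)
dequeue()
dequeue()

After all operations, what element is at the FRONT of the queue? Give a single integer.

Answer: 35

Derivation:
enqueue(45): queue = [45]
enqueue(9): queue = [45, 9]
enqueue(35): queue = [45, 9, 35]
enqueue(13): queue = [45, 9, 35, 13]
enqueue(22): queue = [45, 9, 35, 13, 22]
dequeue(): queue = [9, 35, 13, 22]
dequeue(): queue = [35, 13, 22]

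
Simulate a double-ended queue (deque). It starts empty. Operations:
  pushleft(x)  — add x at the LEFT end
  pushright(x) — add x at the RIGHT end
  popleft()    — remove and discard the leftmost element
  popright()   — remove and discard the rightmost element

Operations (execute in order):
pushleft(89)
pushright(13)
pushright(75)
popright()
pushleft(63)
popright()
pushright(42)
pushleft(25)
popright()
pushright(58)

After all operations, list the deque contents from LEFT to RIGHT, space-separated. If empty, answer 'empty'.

pushleft(89): [89]
pushright(13): [89, 13]
pushright(75): [89, 13, 75]
popright(): [89, 13]
pushleft(63): [63, 89, 13]
popright(): [63, 89]
pushright(42): [63, 89, 42]
pushleft(25): [25, 63, 89, 42]
popright(): [25, 63, 89]
pushright(58): [25, 63, 89, 58]

Answer: 25 63 89 58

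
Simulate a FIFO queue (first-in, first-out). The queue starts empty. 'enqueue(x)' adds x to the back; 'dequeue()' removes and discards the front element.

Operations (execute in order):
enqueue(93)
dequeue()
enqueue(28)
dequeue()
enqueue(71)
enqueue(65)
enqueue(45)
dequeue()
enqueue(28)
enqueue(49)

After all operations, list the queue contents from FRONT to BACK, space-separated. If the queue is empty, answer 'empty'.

Answer: 65 45 28 49

Derivation:
enqueue(93): [93]
dequeue(): []
enqueue(28): [28]
dequeue(): []
enqueue(71): [71]
enqueue(65): [71, 65]
enqueue(45): [71, 65, 45]
dequeue(): [65, 45]
enqueue(28): [65, 45, 28]
enqueue(49): [65, 45, 28, 49]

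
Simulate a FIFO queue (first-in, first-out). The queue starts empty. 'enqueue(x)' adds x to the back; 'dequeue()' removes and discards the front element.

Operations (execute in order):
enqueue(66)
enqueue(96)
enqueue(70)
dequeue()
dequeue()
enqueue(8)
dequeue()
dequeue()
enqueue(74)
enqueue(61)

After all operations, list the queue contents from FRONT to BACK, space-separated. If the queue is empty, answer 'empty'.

enqueue(66): [66]
enqueue(96): [66, 96]
enqueue(70): [66, 96, 70]
dequeue(): [96, 70]
dequeue(): [70]
enqueue(8): [70, 8]
dequeue(): [8]
dequeue(): []
enqueue(74): [74]
enqueue(61): [74, 61]

Answer: 74 61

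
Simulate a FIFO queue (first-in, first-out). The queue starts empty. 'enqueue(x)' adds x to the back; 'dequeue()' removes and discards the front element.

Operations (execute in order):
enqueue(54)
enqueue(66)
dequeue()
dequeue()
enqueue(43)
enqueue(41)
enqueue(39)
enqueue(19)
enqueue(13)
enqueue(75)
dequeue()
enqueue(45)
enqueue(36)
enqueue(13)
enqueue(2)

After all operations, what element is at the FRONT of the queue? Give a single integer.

enqueue(54): queue = [54]
enqueue(66): queue = [54, 66]
dequeue(): queue = [66]
dequeue(): queue = []
enqueue(43): queue = [43]
enqueue(41): queue = [43, 41]
enqueue(39): queue = [43, 41, 39]
enqueue(19): queue = [43, 41, 39, 19]
enqueue(13): queue = [43, 41, 39, 19, 13]
enqueue(75): queue = [43, 41, 39, 19, 13, 75]
dequeue(): queue = [41, 39, 19, 13, 75]
enqueue(45): queue = [41, 39, 19, 13, 75, 45]
enqueue(36): queue = [41, 39, 19, 13, 75, 45, 36]
enqueue(13): queue = [41, 39, 19, 13, 75, 45, 36, 13]
enqueue(2): queue = [41, 39, 19, 13, 75, 45, 36, 13, 2]

Answer: 41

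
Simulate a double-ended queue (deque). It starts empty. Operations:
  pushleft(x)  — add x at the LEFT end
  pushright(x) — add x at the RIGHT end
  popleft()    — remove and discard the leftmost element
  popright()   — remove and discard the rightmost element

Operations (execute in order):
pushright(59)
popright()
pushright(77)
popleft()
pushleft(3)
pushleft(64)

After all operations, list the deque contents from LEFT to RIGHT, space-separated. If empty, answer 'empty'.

pushright(59): [59]
popright(): []
pushright(77): [77]
popleft(): []
pushleft(3): [3]
pushleft(64): [64, 3]

Answer: 64 3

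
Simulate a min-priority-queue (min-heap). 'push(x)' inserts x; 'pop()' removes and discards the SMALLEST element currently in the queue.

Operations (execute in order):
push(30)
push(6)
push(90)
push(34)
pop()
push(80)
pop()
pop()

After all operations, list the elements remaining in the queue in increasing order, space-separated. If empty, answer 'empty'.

Answer: 80 90

Derivation:
push(30): heap contents = [30]
push(6): heap contents = [6, 30]
push(90): heap contents = [6, 30, 90]
push(34): heap contents = [6, 30, 34, 90]
pop() → 6: heap contents = [30, 34, 90]
push(80): heap contents = [30, 34, 80, 90]
pop() → 30: heap contents = [34, 80, 90]
pop() → 34: heap contents = [80, 90]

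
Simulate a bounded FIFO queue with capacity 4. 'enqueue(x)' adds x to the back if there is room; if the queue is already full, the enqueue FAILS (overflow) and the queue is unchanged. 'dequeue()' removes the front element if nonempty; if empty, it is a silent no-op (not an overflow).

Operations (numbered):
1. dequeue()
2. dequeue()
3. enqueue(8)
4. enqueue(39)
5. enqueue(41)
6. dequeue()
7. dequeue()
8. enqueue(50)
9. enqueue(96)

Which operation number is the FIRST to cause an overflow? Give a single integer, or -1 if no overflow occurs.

Answer: -1

Derivation:
1. dequeue(): empty, no-op, size=0
2. dequeue(): empty, no-op, size=0
3. enqueue(8): size=1
4. enqueue(39): size=2
5. enqueue(41): size=3
6. dequeue(): size=2
7. dequeue(): size=1
8. enqueue(50): size=2
9. enqueue(96): size=3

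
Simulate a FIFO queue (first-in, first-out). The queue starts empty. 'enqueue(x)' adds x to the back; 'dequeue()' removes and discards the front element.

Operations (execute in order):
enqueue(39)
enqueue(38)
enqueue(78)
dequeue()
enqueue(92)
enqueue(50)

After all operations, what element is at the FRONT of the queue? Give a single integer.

enqueue(39): queue = [39]
enqueue(38): queue = [39, 38]
enqueue(78): queue = [39, 38, 78]
dequeue(): queue = [38, 78]
enqueue(92): queue = [38, 78, 92]
enqueue(50): queue = [38, 78, 92, 50]

Answer: 38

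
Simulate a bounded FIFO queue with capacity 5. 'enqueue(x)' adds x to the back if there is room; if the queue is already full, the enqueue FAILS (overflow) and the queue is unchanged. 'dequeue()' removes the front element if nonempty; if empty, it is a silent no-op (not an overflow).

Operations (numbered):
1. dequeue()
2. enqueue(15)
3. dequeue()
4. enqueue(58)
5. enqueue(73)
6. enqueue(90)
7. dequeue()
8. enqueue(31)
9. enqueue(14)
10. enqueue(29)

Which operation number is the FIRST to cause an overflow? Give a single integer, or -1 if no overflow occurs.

Answer: -1

Derivation:
1. dequeue(): empty, no-op, size=0
2. enqueue(15): size=1
3. dequeue(): size=0
4. enqueue(58): size=1
5. enqueue(73): size=2
6. enqueue(90): size=3
7. dequeue(): size=2
8. enqueue(31): size=3
9. enqueue(14): size=4
10. enqueue(29): size=5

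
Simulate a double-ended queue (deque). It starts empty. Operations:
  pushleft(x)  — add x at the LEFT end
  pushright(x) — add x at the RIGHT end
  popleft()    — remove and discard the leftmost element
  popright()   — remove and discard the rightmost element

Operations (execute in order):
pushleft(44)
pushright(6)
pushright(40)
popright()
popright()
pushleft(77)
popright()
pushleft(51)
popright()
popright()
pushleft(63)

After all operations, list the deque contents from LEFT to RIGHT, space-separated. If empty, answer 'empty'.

Answer: 63

Derivation:
pushleft(44): [44]
pushright(6): [44, 6]
pushright(40): [44, 6, 40]
popright(): [44, 6]
popright(): [44]
pushleft(77): [77, 44]
popright(): [77]
pushleft(51): [51, 77]
popright(): [51]
popright(): []
pushleft(63): [63]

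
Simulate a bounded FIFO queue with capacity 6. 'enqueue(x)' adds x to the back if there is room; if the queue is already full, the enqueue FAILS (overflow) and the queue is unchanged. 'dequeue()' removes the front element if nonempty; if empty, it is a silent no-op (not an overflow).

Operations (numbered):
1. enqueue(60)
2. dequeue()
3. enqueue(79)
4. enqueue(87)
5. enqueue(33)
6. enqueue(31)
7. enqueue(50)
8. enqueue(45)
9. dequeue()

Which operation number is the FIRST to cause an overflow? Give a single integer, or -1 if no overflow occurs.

Answer: -1

Derivation:
1. enqueue(60): size=1
2. dequeue(): size=0
3. enqueue(79): size=1
4. enqueue(87): size=2
5. enqueue(33): size=3
6. enqueue(31): size=4
7. enqueue(50): size=5
8. enqueue(45): size=6
9. dequeue(): size=5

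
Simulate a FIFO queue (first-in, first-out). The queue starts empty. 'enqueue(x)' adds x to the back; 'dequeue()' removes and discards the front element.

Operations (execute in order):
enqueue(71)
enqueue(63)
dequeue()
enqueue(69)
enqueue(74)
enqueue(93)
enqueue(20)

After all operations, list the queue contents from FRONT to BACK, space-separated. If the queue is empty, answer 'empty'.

Answer: 63 69 74 93 20

Derivation:
enqueue(71): [71]
enqueue(63): [71, 63]
dequeue(): [63]
enqueue(69): [63, 69]
enqueue(74): [63, 69, 74]
enqueue(93): [63, 69, 74, 93]
enqueue(20): [63, 69, 74, 93, 20]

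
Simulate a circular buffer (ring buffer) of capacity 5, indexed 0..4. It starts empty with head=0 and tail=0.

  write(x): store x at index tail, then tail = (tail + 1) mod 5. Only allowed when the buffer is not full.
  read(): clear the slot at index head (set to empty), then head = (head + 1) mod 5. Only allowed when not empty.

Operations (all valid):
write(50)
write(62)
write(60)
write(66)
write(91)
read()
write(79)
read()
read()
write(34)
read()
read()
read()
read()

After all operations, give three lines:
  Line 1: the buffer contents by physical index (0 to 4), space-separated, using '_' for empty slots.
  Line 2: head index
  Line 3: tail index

Answer: _ _ _ _ _
2
2

Derivation:
write(50): buf=[50 _ _ _ _], head=0, tail=1, size=1
write(62): buf=[50 62 _ _ _], head=0, tail=2, size=2
write(60): buf=[50 62 60 _ _], head=0, tail=3, size=3
write(66): buf=[50 62 60 66 _], head=0, tail=4, size=4
write(91): buf=[50 62 60 66 91], head=0, tail=0, size=5
read(): buf=[_ 62 60 66 91], head=1, tail=0, size=4
write(79): buf=[79 62 60 66 91], head=1, tail=1, size=5
read(): buf=[79 _ 60 66 91], head=2, tail=1, size=4
read(): buf=[79 _ _ 66 91], head=3, tail=1, size=3
write(34): buf=[79 34 _ 66 91], head=3, tail=2, size=4
read(): buf=[79 34 _ _ 91], head=4, tail=2, size=3
read(): buf=[79 34 _ _ _], head=0, tail=2, size=2
read(): buf=[_ 34 _ _ _], head=1, tail=2, size=1
read(): buf=[_ _ _ _ _], head=2, tail=2, size=0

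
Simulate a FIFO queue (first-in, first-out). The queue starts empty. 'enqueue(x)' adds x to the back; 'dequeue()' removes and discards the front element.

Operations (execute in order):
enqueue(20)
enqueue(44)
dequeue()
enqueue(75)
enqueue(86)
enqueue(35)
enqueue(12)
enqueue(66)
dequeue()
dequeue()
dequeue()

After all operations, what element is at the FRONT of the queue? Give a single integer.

Answer: 35

Derivation:
enqueue(20): queue = [20]
enqueue(44): queue = [20, 44]
dequeue(): queue = [44]
enqueue(75): queue = [44, 75]
enqueue(86): queue = [44, 75, 86]
enqueue(35): queue = [44, 75, 86, 35]
enqueue(12): queue = [44, 75, 86, 35, 12]
enqueue(66): queue = [44, 75, 86, 35, 12, 66]
dequeue(): queue = [75, 86, 35, 12, 66]
dequeue(): queue = [86, 35, 12, 66]
dequeue(): queue = [35, 12, 66]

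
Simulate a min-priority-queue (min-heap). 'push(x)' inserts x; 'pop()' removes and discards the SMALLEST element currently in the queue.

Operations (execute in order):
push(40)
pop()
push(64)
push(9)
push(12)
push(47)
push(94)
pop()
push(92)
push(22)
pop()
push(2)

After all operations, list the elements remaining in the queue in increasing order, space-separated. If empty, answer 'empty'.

Answer: 2 22 47 64 92 94

Derivation:
push(40): heap contents = [40]
pop() → 40: heap contents = []
push(64): heap contents = [64]
push(9): heap contents = [9, 64]
push(12): heap contents = [9, 12, 64]
push(47): heap contents = [9, 12, 47, 64]
push(94): heap contents = [9, 12, 47, 64, 94]
pop() → 9: heap contents = [12, 47, 64, 94]
push(92): heap contents = [12, 47, 64, 92, 94]
push(22): heap contents = [12, 22, 47, 64, 92, 94]
pop() → 12: heap contents = [22, 47, 64, 92, 94]
push(2): heap contents = [2, 22, 47, 64, 92, 94]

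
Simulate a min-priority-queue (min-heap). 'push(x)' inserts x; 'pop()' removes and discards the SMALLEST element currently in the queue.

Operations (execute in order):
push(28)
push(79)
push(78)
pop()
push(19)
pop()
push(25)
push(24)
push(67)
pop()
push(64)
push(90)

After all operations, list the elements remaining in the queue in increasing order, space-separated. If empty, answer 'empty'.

push(28): heap contents = [28]
push(79): heap contents = [28, 79]
push(78): heap contents = [28, 78, 79]
pop() → 28: heap contents = [78, 79]
push(19): heap contents = [19, 78, 79]
pop() → 19: heap contents = [78, 79]
push(25): heap contents = [25, 78, 79]
push(24): heap contents = [24, 25, 78, 79]
push(67): heap contents = [24, 25, 67, 78, 79]
pop() → 24: heap contents = [25, 67, 78, 79]
push(64): heap contents = [25, 64, 67, 78, 79]
push(90): heap contents = [25, 64, 67, 78, 79, 90]

Answer: 25 64 67 78 79 90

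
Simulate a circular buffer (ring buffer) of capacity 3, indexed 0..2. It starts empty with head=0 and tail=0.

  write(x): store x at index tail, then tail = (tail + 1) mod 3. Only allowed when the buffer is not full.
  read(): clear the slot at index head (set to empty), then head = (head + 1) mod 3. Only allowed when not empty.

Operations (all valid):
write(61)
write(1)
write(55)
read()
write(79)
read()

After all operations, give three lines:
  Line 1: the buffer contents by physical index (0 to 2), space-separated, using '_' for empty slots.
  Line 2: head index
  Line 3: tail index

Answer: 79 _ 55
2
1

Derivation:
write(61): buf=[61 _ _], head=0, tail=1, size=1
write(1): buf=[61 1 _], head=0, tail=2, size=2
write(55): buf=[61 1 55], head=0, tail=0, size=3
read(): buf=[_ 1 55], head=1, tail=0, size=2
write(79): buf=[79 1 55], head=1, tail=1, size=3
read(): buf=[79 _ 55], head=2, tail=1, size=2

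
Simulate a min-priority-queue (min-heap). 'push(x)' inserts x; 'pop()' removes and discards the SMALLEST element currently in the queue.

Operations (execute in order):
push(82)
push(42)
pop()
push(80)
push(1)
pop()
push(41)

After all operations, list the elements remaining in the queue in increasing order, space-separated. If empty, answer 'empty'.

Answer: 41 80 82

Derivation:
push(82): heap contents = [82]
push(42): heap contents = [42, 82]
pop() → 42: heap contents = [82]
push(80): heap contents = [80, 82]
push(1): heap contents = [1, 80, 82]
pop() → 1: heap contents = [80, 82]
push(41): heap contents = [41, 80, 82]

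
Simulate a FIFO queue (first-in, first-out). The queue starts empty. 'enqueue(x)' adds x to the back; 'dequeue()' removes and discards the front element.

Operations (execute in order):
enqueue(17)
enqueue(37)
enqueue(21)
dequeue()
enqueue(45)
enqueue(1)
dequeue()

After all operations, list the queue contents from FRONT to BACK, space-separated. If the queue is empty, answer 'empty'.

Answer: 21 45 1

Derivation:
enqueue(17): [17]
enqueue(37): [17, 37]
enqueue(21): [17, 37, 21]
dequeue(): [37, 21]
enqueue(45): [37, 21, 45]
enqueue(1): [37, 21, 45, 1]
dequeue(): [21, 45, 1]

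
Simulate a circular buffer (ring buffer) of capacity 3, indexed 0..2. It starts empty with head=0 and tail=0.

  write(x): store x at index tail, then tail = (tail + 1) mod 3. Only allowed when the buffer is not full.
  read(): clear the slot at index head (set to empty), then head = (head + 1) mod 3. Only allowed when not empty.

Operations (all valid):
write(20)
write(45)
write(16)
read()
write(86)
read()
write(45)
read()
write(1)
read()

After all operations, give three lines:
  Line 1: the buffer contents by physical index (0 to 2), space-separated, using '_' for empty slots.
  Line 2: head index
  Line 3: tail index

Answer: _ 45 1
1
0

Derivation:
write(20): buf=[20 _ _], head=0, tail=1, size=1
write(45): buf=[20 45 _], head=0, tail=2, size=2
write(16): buf=[20 45 16], head=0, tail=0, size=3
read(): buf=[_ 45 16], head=1, tail=0, size=2
write(86): buf=[86 45 16], head=1, tail=1, size=3
read(): buf=[86 _ 16], head=2, tail=1, size=2
write(45): buf=[86 45 16], head=2, tail=2, size=3
read(): buf=[86 45 _], head=0, tail=2, size=2
write(1): buf=[86 45 1], head=0, tail=0, size=3
read(): buf=[_ 45 1], head=1, tail=0, size=2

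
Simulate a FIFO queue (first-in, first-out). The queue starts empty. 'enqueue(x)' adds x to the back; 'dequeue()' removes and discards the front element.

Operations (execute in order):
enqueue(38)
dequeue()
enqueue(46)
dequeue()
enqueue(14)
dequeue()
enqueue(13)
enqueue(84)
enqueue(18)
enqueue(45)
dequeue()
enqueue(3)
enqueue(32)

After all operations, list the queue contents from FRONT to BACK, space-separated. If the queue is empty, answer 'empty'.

enqueue(38): [38]
dequeue(): []
enqueue(46): [46]
dequeue(): []
enqueue(14): [14]
dequeue(): []
enqueue(13): [13]
enqueue(84): [13, 84]
enqueue(18): [13, 84, 18]
enqueue(45): [13, 84, 18, 45]
dequeue(): [84, 18, 45]
enqueue(3): [84, 18, 45, 3]
enqueue(32): [84, 18, 45, 3, 32]

Answer: 84 18 45 3 32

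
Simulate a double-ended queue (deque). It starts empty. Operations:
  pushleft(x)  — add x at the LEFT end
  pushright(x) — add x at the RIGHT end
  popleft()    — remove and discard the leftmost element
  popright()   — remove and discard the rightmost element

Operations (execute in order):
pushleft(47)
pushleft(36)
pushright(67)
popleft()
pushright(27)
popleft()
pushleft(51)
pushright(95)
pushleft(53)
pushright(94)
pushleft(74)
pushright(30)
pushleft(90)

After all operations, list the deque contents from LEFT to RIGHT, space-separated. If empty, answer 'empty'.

pushleft(47): [47]
pushleft(36): [36, 47]
pushright(67): [36, 47, 67]
popleft(): [47, 67]
pushright(27): [47, 67, 27]
popleft(): [67, 27]
pushleft(51): [51, 67, 27]
pushright(95): [51, 67, 27, 95]
pushleft(53): [53, 51, 67, 27, 95]
pushright(94): [53, 51, 67, 27, 95, 94]
pushleft(74): [74, 53, 51, 67, 27, 95, 94]
pushright(30): [74, 53, 51, 67, 27, 95, 94, 30]
pushleft(90): [90, 74, 53, 51, 67, 27, 95, 94, 30]

Answer: 90 74 53 51 67 27 95 94 30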